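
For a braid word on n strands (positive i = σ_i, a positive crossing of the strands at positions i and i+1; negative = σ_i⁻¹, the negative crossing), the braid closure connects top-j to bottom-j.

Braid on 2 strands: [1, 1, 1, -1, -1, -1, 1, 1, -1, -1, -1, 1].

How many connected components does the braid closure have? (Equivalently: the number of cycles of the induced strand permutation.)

Track the strand permutation on 2 strands, starting from identity.
  step 1: s1 swaps positions 1,2 -> [2 1]
  step 2: s1 swaps positions 1,2 -> [1 2]
  step 3: s1 swaps positions 1,2 -> [2 1]
  step 4: s1^-1 swaps positions 1,2 -> [1 2]
  step 5: s1^-1 swaps positions 1,2 -> [2 1]
  step 6: s1^-1 swaps positions 1,2 -> [1 2]
  step 7: s1 swaps positions 1,2 -> [2 1]
  step 8: s1 swaps positions 1,2 -> [1 2]
  step 9: s1^-1 swaps positions 1,2 -> [2 1]
  step 10: s1^-1 swaps positions 1,2 -> [1 2]
  step 11: s1^-1 swaps positions 1,2 -> [2 1]
  step 12: s1 swaps positions 1,2 -> [1 2]
Final permutation (position -> original strand): [1 2]
Closure components = cycle count of this permutation = 2.

Answer: 2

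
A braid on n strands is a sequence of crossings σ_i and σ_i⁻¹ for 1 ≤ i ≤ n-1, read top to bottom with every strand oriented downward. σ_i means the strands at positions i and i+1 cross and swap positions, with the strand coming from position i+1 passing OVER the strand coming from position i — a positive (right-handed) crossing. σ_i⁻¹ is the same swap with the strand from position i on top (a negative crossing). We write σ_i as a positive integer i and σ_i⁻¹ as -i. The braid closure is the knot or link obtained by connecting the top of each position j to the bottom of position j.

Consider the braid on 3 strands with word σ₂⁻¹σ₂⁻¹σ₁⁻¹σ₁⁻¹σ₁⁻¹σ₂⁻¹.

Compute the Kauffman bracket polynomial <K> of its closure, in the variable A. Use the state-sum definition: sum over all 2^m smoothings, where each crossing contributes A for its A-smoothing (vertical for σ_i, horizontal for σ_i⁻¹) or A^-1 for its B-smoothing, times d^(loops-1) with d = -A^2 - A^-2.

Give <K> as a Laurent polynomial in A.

Braid: s2^-1 s2^-1 s1^-1 s1^-1 s1^-1 s2^-1 on 3 strands, 6 crossings.
Writhe w = (#positive) - (#negative) = 0 - 6 = -6.
State-sum expansion of <K>. There are 2^6 = 64 states.
Each crossing splits two ways (0=vertical, 1=horizontal). The state's weight is A^(#A-smoothings - #B-smoothings) * d^(loops - 1).
Tabulate the states by total A-exponent and number of loops L (A-exp: L × count):
  A^6: L=5 ×1
  A^4: L=4 ×6
  A^2: L=3 ×15
  A^0: L=2 ×18, L=4 ×2
  A^-2: L=1 ×9, L=3 ×6
  A^-4: L=2 ×6
  A^-6: L=3 ×1
Each group contributes A^e * Σ count * d^(L-1):
Powers of d = -A^2 - A^-2: d^2 = A^4 + 2 + A^-4; d^3 = -A^6 - 3*A^2 - 3*A^-2 - A^-6; d^4 = A^8 + 4*A^4 + 6 + 4*A^-4 + A^-8.
  A^6 * (d^4) = A^14 + 4*A^10 + 6*A^6 + 4*A^2 + A^-2
  A^4 * (6*d^3) = -6*A^10 - 18*A^6 - 18*A^2 - 6*A^-2
  A^2 * (15*d^2) = 15*A^6 + 30*A^2 + 15*A^-2
  A^0 * (18*d + 2*d^3) = -2*A^6 - 24*A^2 - 24*A^-2 - 2*A^-6
  A^-2 * (9 + 6*d^2) = 6*A^2 + 21*A^-2 + 6*A^-6
  A^-4 * (6*d) = -6*A^-2 - 6*A^-6
  A^-6 * (d^2) = A^-2 + 2*A^-6 + A^-10
Summing the groups: <K> = A^14 - 2*A^10 + A^6 - 2*A^2 + 2*A^-2 + A^-10

Answer: A^14 - 2*A^10 + A^6 - 2*A^2 + 2*A^-2 + A^-10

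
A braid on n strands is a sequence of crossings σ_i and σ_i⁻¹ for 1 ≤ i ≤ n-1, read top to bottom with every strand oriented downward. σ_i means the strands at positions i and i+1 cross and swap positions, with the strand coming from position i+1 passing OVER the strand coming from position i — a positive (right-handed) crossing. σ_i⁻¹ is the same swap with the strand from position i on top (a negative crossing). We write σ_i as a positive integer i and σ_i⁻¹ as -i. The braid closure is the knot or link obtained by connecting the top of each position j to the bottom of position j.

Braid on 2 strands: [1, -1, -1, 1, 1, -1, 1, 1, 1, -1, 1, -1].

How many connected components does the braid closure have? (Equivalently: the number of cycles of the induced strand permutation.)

2

Derivation:
Track the strand permutation on 2 strands, starting from identity.
  step 1: s1 swaps positions 1,2 -> [2 1]
  step 2: s1^-1 swaps positions 1,2 -> [1 2]
  step 3: s1^-1 swaps positions 1,2 -> [2 1]
  step 4: s1 swaps positions 1,2 -> [1 2]
  step 5: s1 swaps positions 1,2 -> [2 1]
  step 6: s1^-1 swaps positions 1,2 -> [1 2]
  step 7: s1 swaps positions 1,2 -> [2 1]
  step 8: s1 swaps positions 1,2 -> [1 2]
  step 9: s1 swaps positions 1,2 -> [2 1]
  step 10: s1^-1 swaps positions 1,2 -> [1 2]
  step 11: s1 swaps positions 1,2 -> [2 1]
  step 12: s1^-1 swaps positions 1,2 -> [1 2]
Final permutation (position -> original strand): [1 2]
Closure components = cycle count of this permutation = 2.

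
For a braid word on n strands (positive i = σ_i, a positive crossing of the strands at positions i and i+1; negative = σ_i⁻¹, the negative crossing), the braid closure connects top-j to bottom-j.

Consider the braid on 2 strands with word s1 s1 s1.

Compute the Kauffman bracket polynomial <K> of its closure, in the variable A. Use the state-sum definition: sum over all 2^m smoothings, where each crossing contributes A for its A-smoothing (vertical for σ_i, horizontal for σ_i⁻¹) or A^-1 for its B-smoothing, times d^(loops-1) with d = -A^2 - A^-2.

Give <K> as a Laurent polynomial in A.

Braid: s1 s1 s1 on 2 strands, 3 crossings.
Writhe w = (#positive) - (#negative) = 3 - 0 = 3.
State-sum expansion of <K>. There are 2^3 = 8 states.
Smooth each crossing (0=||, 1=⌣⌢); contribution A^(Σ sign_k(1-2s_k)) * d^(L-1).
  state 000: A-exp=+3, loops=2, term = A^3 * d^1
  state 001: A-exp=+1, loops=1, term = A^1 * d^0
  state 010: A-exp=+1, loops=1, term = A^1 * d^0
  state 011: A-exp=-1, loops=2, term = A^-1 * d^1
  state 100: A-exp=+1, loops=1, term = A^1 * d^0
  state 101: A-exp=-1, loops=2, term = A^-1 * d^1
  state 110: A-exp=-1, loops=2, term = A^-1 * d^1
  state 111: A-exp=-3, loops=3, term = A^-3 * d^2
Collect the terms by A-exponent (count of states per loop number):
Powers of d = -A^2 - A^-2: d^2 = A^4 + 2 + A^-4.
  A^3 * (d) = -A^5 - A
  A^1 * (3) = 3*A
  A^-1 * (3*d) = -3*A - 3*A^-3
  A^-3 * (d^2) = A + 2*A^-3 + A^-7
Summing the groups: <K> = -A^5 - A^-3 + A^-7

Answer: -A^5 - A^-3 + A^-7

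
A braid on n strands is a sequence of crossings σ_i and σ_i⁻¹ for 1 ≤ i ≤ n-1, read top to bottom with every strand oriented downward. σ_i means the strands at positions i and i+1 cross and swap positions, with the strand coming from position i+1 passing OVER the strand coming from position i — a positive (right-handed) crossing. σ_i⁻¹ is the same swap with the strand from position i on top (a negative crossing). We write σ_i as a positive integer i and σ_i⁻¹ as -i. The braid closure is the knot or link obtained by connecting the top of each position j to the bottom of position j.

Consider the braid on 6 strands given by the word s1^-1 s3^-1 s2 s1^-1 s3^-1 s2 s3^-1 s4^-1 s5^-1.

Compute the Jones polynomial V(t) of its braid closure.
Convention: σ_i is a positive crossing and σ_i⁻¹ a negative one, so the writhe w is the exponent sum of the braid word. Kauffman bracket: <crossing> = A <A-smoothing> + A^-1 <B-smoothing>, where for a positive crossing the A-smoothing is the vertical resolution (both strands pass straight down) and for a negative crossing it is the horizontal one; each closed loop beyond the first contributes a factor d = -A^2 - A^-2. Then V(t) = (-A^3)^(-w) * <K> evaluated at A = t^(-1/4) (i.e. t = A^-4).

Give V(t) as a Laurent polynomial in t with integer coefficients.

The presented braid s1^-1 s3^-1 s2 s1^-1 s3^-1 s2 s3^-1 s4^-1 s5^-1 on 6 strands reduces by inverse Markov moves (closure unchanged at each step):
  Destabilize: the word has the form β·s5^-1 where s5^-1 occurs only as the final letter (β ∈ B_5); drop it and the last strand → 5 strands.
  Destabilize: the word has the form β·s4^-1 where s4^-1 occurs only as the final letter (β ∈ B_4); drop it and the last strand → 4 strands.
Reduced to β = s1^-1 s3^-1 s2 s1^-1 s3^-1 s2 s3^-1 on 4 strands, 7 crossings.
Compute on β:
Braid: s1^-1 s3^-1 s2 s1^-1 s3^-1 s2 s3^-1 on 4 strands, 7 crossings.
Writhe w = (#positive) - (#negative) = 2 - 5 = -3.
State-sum expansion of <K>. There are 2^7 = 128 states.
Smooth each crossing (0=||, 1=⌣⌢); contribution A^(Σ sign_k(1-2s_k)) * d^(L-1).
Tabulate the states by total A-exponent and number of loops L (A-exp: L × count):
  A^7: L=5 ×1
  A^5: L=4 ×7
  A^3: L=3 ×20, L=5 ×1
  A^1: L=2 ×29, L=4 ×6
  A^-1: L=1 ×19, L=3 ×16
  A^-3: L=2 ×19, L=4 ×2
  A^-5: L=3 ×7
  A^-7: L=4 ×1
Each group contributes A^e * Σ count * d^(L-1):
Powers of d = -A^2 - A^-2: d^2 = A^4 + 2 + A^-4; d^3 = -A^6 - 3*A^2 - 3*A^-2 - A^-6; d^4 = A^8 + 4*A^4 + 6 + 4*A^-4 + A^-8.
  A^7 * (d^4) = A^15 + 4*A^11 + 6*A^7 + 4*A^3 + A^-1
  A^5 * (7*d^3) = -7*A^11 - 21*A^7 - 21*A^3 - 7*A^-1
  A^3 * (20*d^2 + d^4) = A^11 + 24*A^7 + 46*A^3 + 24*A^-1 + A^-5
  A^1 * (29*d + 6*d^3) = -6*A^7 - 47*A^3 - 47*A^-1 - 6*A^-5
  A^-1 * (19 + 16*d^2) = 16*A^3 + 51*A^-1 + 16*A^-5
  A^-3 * (19*d + 2*d^3) = -2*A^3 - 25*A^-1 - 25*A^-5 - 2*A^-9
  A^-5 * (7*d^2) = 7*A^-1 + 14*A^-5 + 7*A^-9
  A^-7 * (d^3) = -A^-1 - 3*A^-5 - 3*A^-9 - A^-13
Summing the groups: <K> = A^15 - 2*A^11 + 3*A^7 - 4*A^3 + 3*A^-1 - 3*A^-5 + 2*A^-9 - A^-13
Normalise by the writhe: (-A^3)^(-w) = (-A^3)^(3) = -A^9, so f(A) = -A^9 * <K> = -A^24 + 2*A^20 - 3*A^16 + 4*A^12 - 3*A^8 + 3*A^4 - 2 + A^-4.
Substitute A = t^(-1/4), i.e. A^e → t^(-e/4): V(t) = t - 2 + 3*t^-1 - 3*t^-2 + 4*t^-3 - 3*t^-4 + 2*t^-5 - t^-6

Answer: t - 2 + 3*t^-1 - 3*t^-2 + 4*t^-3 - 3*t^-4 + 2*t^-5 - t^-6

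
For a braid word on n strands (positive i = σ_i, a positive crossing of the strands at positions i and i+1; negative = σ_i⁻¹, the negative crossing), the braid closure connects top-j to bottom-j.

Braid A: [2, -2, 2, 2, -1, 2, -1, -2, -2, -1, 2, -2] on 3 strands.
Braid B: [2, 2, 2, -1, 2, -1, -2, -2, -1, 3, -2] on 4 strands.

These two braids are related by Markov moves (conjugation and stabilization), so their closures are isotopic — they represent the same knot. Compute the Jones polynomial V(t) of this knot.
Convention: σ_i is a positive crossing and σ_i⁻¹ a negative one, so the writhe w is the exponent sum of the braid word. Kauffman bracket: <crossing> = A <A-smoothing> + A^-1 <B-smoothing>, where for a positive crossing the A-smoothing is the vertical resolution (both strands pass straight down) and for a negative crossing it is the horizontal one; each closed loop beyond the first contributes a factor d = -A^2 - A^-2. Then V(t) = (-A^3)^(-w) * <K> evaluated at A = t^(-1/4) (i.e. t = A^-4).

-t + 2 - t^-1 + 2*t^-2 - t^-3 + t^-4 - t^-5

Derivation:
Markov-equivalent braids have isotopic closures, hence identical knot invariants. Strip the Markov moves from each word to reach a common short braid β, then compute V(t) once on β.
Braid A: s2 s2^-1 s2 s2 s1^-1 s2 s1^-1 s2^-1 s2^-1 s1^-1 s2 s2^-1 on 3 strands reduces by inverse Markov moves (closure unchanged at each step):
  Deconjugate: the word is γ·β·γ⁻¹ with γ = s2 (prefix) and γ⁻¹ = s2^-1 (suffix); strip both.
  Deconjugate: the word is γ·β·γ⁻¹ with γ = s2^-1 (prefix) and γ⁻¹ = s2 (suffix); strip both.
Reduced to β = s2 s2 s1^-1 s2 s1^-1 s2^-1 s2^-1 s1^-1 on 3 strands, 8 crossings.
Braid B: s2 s2 s2 s1^-1 s2 s1^-1 s2^-1 s2^-1 s1^-1 s3 s2^-1 on 4 strands reduces by inverse Markov moves (closure unchanged at each step):
  Deconjugate: the word is γ·β·γ⁻¹ with γ = s2 (prefix) and γ⁻¹ = s2^-1 (suffix); strip both.
  Destabilize: the word has the form β·s3 where s3 occurs only as the final letter (β ∈ B_3); drop it and the last strand → 3 strands.
Reduced to β = s2 s2 s1^-1 s2 s1^-1 s2^-1 s2^-1 s1^-1 on 3 strands, 8 crossings.
Both give the same β = s2 s2 s1^-1 s2 s1^-1 s2^-1 s2^-1 s1^-1 on 3 strands, so one state sum suffices:
Braid: s2 s2 s1^-1 s2 s1^-1 s2^-1 s2^-1 s1^-1 on 3 strands, 8 crossings.
Writhe w = (#positive) - (#negative) = 3 - 5 = -2.
Computing the Kauffman bracket via state sum. There are 2^8 = 256 states.
For each crossing: s=0 is the vertical smoothing, s=1 horizontal. Crossing k contributes A^(sign_k * (1 - 2*s_k)); loop factor d = -A^2 - A^-2.
Tabulate the states by total A-exponent and number of loops L (A-exp: L × count):
  A^8: L=4 ×1
  A^6: L=3 ×8
  A^4: L=2 ×23, L=4 ×5
  A^2: L=1 ×22, L=3 ×33, L=5 ×1
  A^0: L=2 ×52, L=4 ×18
  A^-2: L=1 ×13, L=3 ×37, L=5 ×6
  A^-4: L=2 ×14, L=4 ×13, L=6 ×1
  A^-6: L=3 ×6, L=5 ×2
  A^-8: L=4 ×1
Each group contributes A^e * Σ count * d^(L-1):
Powers of d = -A^2 - A^-2: d^2 = A^4 + 2 + A^-4; d^3 = -A^6 - 3*A^2 - 3*A^-2 - A^-6; d^4 = A^8 + 4*A^4 + 6 + 4*A^-4 + A^-8; d^5 = -A^10 - 5*A^6 - 10*A^2 - 10*A^-2 - 5*A^-6 - A^-10.
  A^8 * (d^3) = -A^14 - 3*A^10 - 3*A^6 - A^2
  A^6 * (8*d^2) = 8*A^10 + 16*A^6 + 8*A^2
  A^4 * (23*d + 5*d^3) = -5*A^10 - 38*A^6 - 38*A^2 - 5*A^-2
  A^2 * (22 + 33*d^2 + d^4) = A^10 + 37*A^6 + 94*A^2 + 37*A^-2 + A^-6
  A^0 * (52*d + 18*d^3) = -18*A^6 - 106*A^2 - 106*A^-2 - 18*A^-6
  A^-2 * (13 + 37*d^2 + 6*d^4) = 6*A^6 + 61*A^2 + 123*A^-2 + 61*A^-6 + 6*A^-10
  A^-4 * (14*d + 13*d^3 + d^5) = -A^6 - 18*A^2 - 63*A^-2 - 63*A^-6 - 18*A^-10 - A^-14
  A^-6 * (6*d^2 + 2*d^4) = 2*A^2 + 14*A^-2 + 24*A^-6 + 14*A^-10 + 2*A^-14
  A^-8 * (d^3) = -A^-2 - 3*A^-6 - 3*A^-10 - A^-14
Summing the groups: <K> = -A^14 + A^10 - A^6 + 2*A^2 - A^-2 + 2*A^-6 - A^-10
Normalise by the writhe: (-A^3)^(-w) = (-A^3)^(2) = A^6, so f(A) = A^6 * <K> = -A^20 + A^16 - A^12 + 2*A^8 - A^4 + 2 - A^-4.
Substitute A = t^(-1/4), i.e. A^e → t^(-e/4): V(t) = -t + 2 - t^-1 + 2*t^-2 - t^-3 + t^-4 - t^-5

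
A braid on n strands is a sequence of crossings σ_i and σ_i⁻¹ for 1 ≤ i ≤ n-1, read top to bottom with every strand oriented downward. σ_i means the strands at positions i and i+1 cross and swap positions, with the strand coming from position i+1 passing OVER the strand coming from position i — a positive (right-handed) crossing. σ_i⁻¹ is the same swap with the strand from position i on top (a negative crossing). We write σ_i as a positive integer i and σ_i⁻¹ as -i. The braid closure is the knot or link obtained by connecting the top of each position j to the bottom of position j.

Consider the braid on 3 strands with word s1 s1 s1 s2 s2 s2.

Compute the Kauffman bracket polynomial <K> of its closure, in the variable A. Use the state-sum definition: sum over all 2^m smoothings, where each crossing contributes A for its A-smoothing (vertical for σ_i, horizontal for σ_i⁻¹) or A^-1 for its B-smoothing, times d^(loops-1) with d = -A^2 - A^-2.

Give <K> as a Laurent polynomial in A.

A^10 + 2*A^2 - 2*A^-2 + A^-6 - 2*A^-10 + A^-14

Derivation:
Braid: s1 s1 s1 s2 s2 s2 on 3 strands, 6 crossings.
Writhe w = (#positive) - (#negative) = 6 - 0 = 6.
State-sum expansion of <K>. There are 2^6 = 64 states.
For each crossing: s=0 is the vertical smoothing, s=1 horizontal. Crossing k contributes A^(sign_k * (1 - 2*s_k)); loop factor d = -A^2 - A^-2.
Tabulate the states by total A-exponent and number of loops L (A-exp: L × count):
  A^6: L=3 ×1
  A^4: L=2 ×6
  A^2: L=1 ×9, L=3 ×6
  A^0: L=2 ×18, L=4 ×2
  A^-2: L=3 ×15
  A^-4: L=4 ×6
  A^-6: L=5 ×1
Each group contributes A^e * Σ count * d^(L-1):
Powers of d = -A^2 - A^-2: d^2 = A^4 + 2 + A^-4; d^3 = -A^6 - 3*A^2 - 3*A^-2 - A^-6; d^4 = A^8 + 4*A^4 + 6 + 4*A^-4 + A^-8.
  A^6 * (d^2) = A^10 + 2*A^6 + A^2
  A^4 * (6*d) = -6*A^6 - 6*A^2
  A^2 * (9 + 6*d^2) = 6*A^6 + 21*A^2 + 6*A^-2
  A^0 * (18*d + 2*d^3) = -2*A^6 - 24*A^2 - 24*A^-2 - 2*A^-6
  A^-2 * (15*d^2) = 15*A^2 + 30*A^-2 + 15*A^-6
  A^-4 * (6*d^3) = -6*A^2 - 18*A^-2 - 18*A^-6 - 6*A^-10
  A^-6 * (d^4) = A^2 + 4*A^-2 + 6*A^-6 + 4*A^-10 + A^-14
Summing the groups: <K> = A^10 + 2*A^2 - 2*A^-2 + A^-6 - 2*A^-10 + A^-14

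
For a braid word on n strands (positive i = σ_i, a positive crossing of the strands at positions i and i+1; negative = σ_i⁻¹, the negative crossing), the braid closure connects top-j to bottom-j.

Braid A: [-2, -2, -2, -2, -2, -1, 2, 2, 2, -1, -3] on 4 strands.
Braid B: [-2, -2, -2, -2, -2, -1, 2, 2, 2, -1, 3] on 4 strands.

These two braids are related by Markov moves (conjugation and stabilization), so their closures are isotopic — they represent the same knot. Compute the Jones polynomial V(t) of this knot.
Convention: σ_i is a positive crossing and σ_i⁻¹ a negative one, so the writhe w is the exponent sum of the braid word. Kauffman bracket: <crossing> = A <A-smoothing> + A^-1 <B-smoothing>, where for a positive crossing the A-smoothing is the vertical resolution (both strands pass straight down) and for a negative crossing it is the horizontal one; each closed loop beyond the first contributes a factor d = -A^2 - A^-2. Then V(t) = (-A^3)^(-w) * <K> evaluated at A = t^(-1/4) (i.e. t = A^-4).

Markov-equivalent braids have isotopic closures, hence identical knot invariants. Strip the Markov moves from each word to reach a common short braid β, then compute V(t) once on β.
Braid A: s2^-1 s2^-1 s2^-1 s2^-1 s2^-1 s1^-1 s2 s2 s2 s1^-1 s3^-1 on 4 strands reduces by inverse Markov moves (closure unchanged at each step):
  Destabilize: the word has the form β·s3^-1 where s3^-1 occurs only as the final letter (β ∈ B_3); drop it and the last strand → 3 strands.
Reduced to β = s2^-1 s2^-1 s2^-1 s2^-1 s2^-1 s1^-1 s2 s2 s2 s1^-1 on 3 strands, 10 crossings.
Braid B: s2^-1 s2^-1 s2^-1 s2^-1 s2^-1 s1^-1 s2 s2 s2 s1^-1 s3 on 4 strands reduces by inverse Markov moves (closure unchanged at each step):
  Destabilize: the word has the form β·s3 where s3 occurs only as the final letter (β ∈ B_3); drop it and the last strand → 3 strands.
Reduced to β = s2^-1 s2^-1 s2^-1 s2^-1 s2^-1 s1^-1 s2 s2 s2 s1^-1 on 3 strands, 10 crossings.
Both give the same β = s2^-1 s2^-1 s2^-1 s2^-1 s2^-1 s1^-1 s2 s2 s2 s1^-1 on 3 strands, so one state sum suffices:
Braid: s2^-1 s2^-1 s2^-1 s2^-1 s2^-1 s1^-1 s2 s2 s2 s1^-1 on 3 strands, 10 crossings.
Writhe w = (#positive) - (#negative) = 3 - 7 = -4.
State-sum expansion of <K>. There are 2^10 = 1024 states.
For each crossing: s=0 is the vertical smoothing, s=1 horizontal. Crossing k contributes A^(sign_k * (1 - 2*s_k)); loop factor d = -A^2 - A^-2.
Tabulate the states by total A-exponent and number of loops L (A-exp: L × count):
  A^10: L=6 ×1
  A^8: L=5 ×10
  A^6: L=4 ×35, L=6 ×10
  A^4: L=3 ×60, L=5 ×50, L=7 ×10
  A^2: L=2 ×55, L=4 ×100, L=6 ×50, L=8 ×5
  A^0: L=1 ×25, L=3 ×101, L=5 ×100, L=7 ×25, L=9 ×1
  A^-2: L=2 ×55, L=4 ×100, L=6 ×50, L=8 ×5
  A^-4: L=1 ×6, L=3 ×54, L=5 ×50, L=7 ×10
  A^-6: L=2 ×9, L=4 ×26, L=6 ×10
  A^-8: L=3 ×5, L=5 ×5
  A^-10: L=4 ×1
Each group contributes A^e * Σ count * d^(L-1):
Powers of d = -A^2 - A^-2: d^2 = A^4 + 2 + A^-4; d^3 = -A^6 - 3*A^2 - 3*A^-2 - A^-6; d^4 = A^8 + 4*A^4 + 6 + 4*A^-4 + A^-8; d^5 = -A^10 - 5*A^6 - 10*A^2 - 10*A^-2 - 5*A^-6 - A^-10; d^6 = A^12 + 6*A^8 + 15*A^4 + 20 + 15*A^-4 + 6*A^-8 + A^-12; d^7 = -A^14 - 7*A^10 - 21*A^6 - 35*A^2 - 35*A^-2 - 21*A^-6 - 7*A^-10 - A^-14; d^8 = A^16 + 8*A^12 + 28*A^8 + 56*A^4 + 70 + 56*A^-4 + 28*A^-8 + 8*A^-12 + A^-16.
  A^10 * (d^5) = -A^20 - 5*A^16 - 10*A^12 - 10*A^8 - 5*A^4 - 1
  A^8 * (10*d^4) = 10*A^16 + 40*A^12 + 60*A^8 + 40*A^4 + 10
  A^6 * (35*d^3 + 10*d^5) = -10*A^16 - 85*A^12 - 205*A^8 - 205*A^4 - 85 - 10*A^-4
  A^4 * (60*d^2 + 50*d^4 + 10*d^6) = 10*A^16 + 110*A^12 + 410*A^8 + 620*A^4 + 410 + 110*A^-4 + 10*A^-8
  A^2 * (55*d + 100*d^3 + 50*d^5 + 5*d^7) = -5*A^16 - 85*A^12 - 455*A^8 - 1030*A^4 - 1030 - 455*A^-4 - 85*A^-8 - 5*A^-12
  A^0 * (25 + 101*d^2 + 100*d^4 + 25*d^6 + d^8) = A^16 + 33*A^12 + 278*A^8 + 932*A^4 + 1397 + 932*A^-4 + 278*A^-8 + 33*A^-12 + A^-16
  A^-2 * (55*d + 100*d^3 + 50*d^5 + 5*d^7) = -5*A^12 - 85*A^8 - 455*A^4 - 1030 - 1030*A^-4 - 455*A^-8 - 85*A^-12 - 5*A^-16
  A^-4 * (6 + 54*d^2 + 50*d^4 + 10*d^6) = 10*A^8 + 110*A^4 + 404 + 614*A^-4 + 404*A^-8 + 110*A^-12 + 10*A^-16
  A^-6 * (9*d + 26*d^3 + 10*d^5) = -10*A^4 - 76 - 187*A^-4 - 187*A^-8 - 76*A^-12 - 10*A^-16
  A^-8 * (5*d^2 + 5*d^4) = 5 + 25*A^-4 + 40*A^-8 + 25*A^-12 + 5*A^-16
  A^-10 * (d^3) = -A^-4 - 3*A^-8 - 3*A^-12 - A^-16
Summing the groups: <K> = -A^20 + A^16 - 2*A^12 + 3*A^8 - 3*A^4 + 4 - 2*A^-4 + 2*A^-8 - A^-12
Normalise by the writhe: (-A^3)^(-w) = (-A^3)^(4) = A^12, so f(A) = A^12 * <K> = -A^32 + A^28 - 2*A^24 + 3*A^20 - 3*A^16 + 4*A^12 - 2*A^8 + 2*A^4 - 1.
Substitute A = t^(-1/4), i.e. A^e → t^(-e/4): V(t) = -1 + 2*t^-1 - 2*t^-2 + 4*t^-3 - 3*t^-4 + 3*t^-5 - 2*t^-6 + t^-7 - t^-8

Answer: -1 + 2*t^-1 - 2*t^-2 + 4*t^-3 - 3*t^-4 + 3*t^-5 - 2*t^-6 + t^-7 - t^-8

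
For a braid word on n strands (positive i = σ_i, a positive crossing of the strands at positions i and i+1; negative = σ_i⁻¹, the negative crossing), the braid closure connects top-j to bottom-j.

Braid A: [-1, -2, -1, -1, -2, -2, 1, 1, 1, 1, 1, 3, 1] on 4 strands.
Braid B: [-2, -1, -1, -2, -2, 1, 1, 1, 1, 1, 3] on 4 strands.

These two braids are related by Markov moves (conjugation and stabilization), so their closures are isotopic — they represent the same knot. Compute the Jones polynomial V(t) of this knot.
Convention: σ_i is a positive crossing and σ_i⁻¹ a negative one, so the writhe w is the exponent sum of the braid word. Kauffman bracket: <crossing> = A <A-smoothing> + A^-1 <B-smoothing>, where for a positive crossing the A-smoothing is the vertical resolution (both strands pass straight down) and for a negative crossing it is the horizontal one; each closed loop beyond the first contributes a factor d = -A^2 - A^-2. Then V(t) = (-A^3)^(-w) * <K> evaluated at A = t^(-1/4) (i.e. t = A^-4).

Markov-equivalent braids have isotopic closures, hence identical knot invariants. Strip the Markov moves from each word to reach a common short braid β, then compute V(t) once on β.
Braid A: s1^-1 s2^-1 s1^-1 s1^-1 s2^-1 s2^-1 s1 s1 s1 s1 s1 s3 s1 on 4 strands reduces by inverse Markov moves (closure unchanged at each step):
  Deconjugate: the word is γ·β·γ⁻¹ with γ = s1^-1 (prefix) and γ⁻¹ = s1 (suffix); strip both.
  Destabilize: the word has the form β·s3 where s3 occurs only as the final letter (β ∈ B_3); drop it and the last strand → 3 strands.
Reduced to β = s2^-1 s1^-1 s1^-1 s2^-1 s2^-1 s1 s1 s1 s1 s1 on 3 strands, 10 crossings.
Braid B: s2^-1 s1^-1 s1^-1 s2^-1 s2^-1 s1 s1 s1 s1 s1 s3 on 4 strands reduces by inverse Markov moves (closure unchanged at each step):
  Destabilize: the word has the form β·s3 where s3 occurs only as the final letter (β ∈ B_3); drop it and the last strand → 3 strands.
Reduced to β = s2^-1 s1^-1 s1^-1 s2^-1 s2^-1 s1 s1 s1 s1 s1 on 3 strands, 10 crossings.
Both give the same β = s2^-1 s1^-1 s1^-1 s2^-1 s2^-1 s1 s1 s1 s1 s1 on 3 strands, so one state sum suffices:
Braid: s2^-1 s1^-1 s1^-1 s2^-1 s2^-1 s1 s1 s1 s1 s1 on 3 strands, 10 crossings.
Writhe w = (#positive) - (#negative) = 5 - 5 = 0.
State-sum expansion of <K>. There are 2^10 = 1024 states.
Each crossing splits two ways (0=vertical, 1=horizontal). The state's weight is A^(#A-smoothings - #B-smoothings) * d^(loops - 1).
Tabulate the states by total A-exponent and number of loops L (A-exp: L × count):
  A^10: L=4 ×1
  A^8: L=3 ×10
  A^6: L=2 ×29, L=4 ×16
  A^4: L=1 ×26, L=3 ×74, L=5 ×20
  A^2: L=2 ×90, L=4 ×105, L=6 ×15
  A^0: L=1 ×15, L=3 ×141, L=5 ×90, L=7 ×6
  A^-2: L=2 ×35, L=4 ×130, L=6 ×44, L=8 ×1
  A^-4: L=3 ×40, L=5 ×69, L=7 ×11
  A^-6: L=4 ×25, L=6 ×19, L=8 ×1
  A^-8: L=5 ×8, L=7 ×2
  A^-10: L=6 ×1
Each group contributes A^e * Σ count * d^(L-1):
Powers of d = -A^2 - A^-2: d^2 = A^4 + 2 + A^-4; d^3 = -A^6 - 3*A^2 - 3*A^-2 - A^-6; d^4 = A^8 + 4*A^4 + 6 + 4*A^-4 + A^-8; d^5 = -A^10 - 5*A^6 - 10*A^2 - 10*A^-2 - 5*A^-6 - A^-10; d^6 = A^12 + 6*A^8 + 15*A^4 + 20 + 15*A^-4 + 6*A^-8 + A^-12; d^7 = -A^14 - 7*A^10 - 21*A^6 - 35*A^2 - 35*A^-2 - 21*A^-6 - 7*A^-10 - A^-14.
  A^10 * (d^3) = -A^16 - 3*A^12 - 3*A^8 - A^4
  A^8 * (10*d^2) = 10*A^12 + 20*A^8 + 10*A^4
  A^6 * (29*d + 16*d^3) = -16*A^12 - 77*A^8 - 77*A^4 - 16
  A^4 * (26 + 74*d^2 + 20*d^4) = 20*A^12 + 154*A^8 + 294*A^4 + 154 + 20*A^-4
  A^2 * (90*d + 105*d^3 + 15*d^5) = -15*A^12 - 180*A^8 - 555*A^4 - 555 - 180*A^-4 - 15*A^-8
  A^0 * (15 + 141*d^2 + 90*d^4 + 6*d^6) = 6*A^12 + 126*A^8 + 591*A^4 + 957 + 591*A^-4 + 126*A^-8 + 6*A^-12
  A^-2 * (35*d + 130*d^3 + 44*d^5 + d^7) = -A^12 - 51*A^8 - 371*A^4 - 900 - 900*A^-4 - 371*A^-8 - 51*A^-12 - A^-16
  A^-4 * (40*d^2 + 69*d^4 + 11*d^6) = 11*A^8 + 135*A^4 + 481 + 714*A^-4 + 481*A^-8 + 135*A^-12 + 11*A^-16
  A^-6 * (25*d^3 + 19*d^5 + d^7) = -A^8 - 26*A^4 - 141 - 300*A^-4 - 300*A^-8 - 141*A^-12 - 26*A^-16 - A^-20
  A^-8 * (8*d^4 + 2*d^6) = 2*A^4 + 20 + 62*A^-4 + 88*A^-8 + 62*A^-12 + 20*A^-16 + 2*A^-20
  A^-10 * (d^5) = -1 - 5*A^-4 - 10*A^-8 - 10*A^-12 - 5*A^-16 - A^-20
Summing the groups: <K> = -A^16 + A^12 - A^8 + 2*A^4 - 1 + 2*A^-4 - A^-8 + A^-12 - A^-16
Normalise by the writhe: (-A^3)^(-w) = (-A^3)^(0) = 1, so f(A) = 1 * <K> = -A^16 + A^12 - A^8 + 2*A^4 - 1 + 2*A^-4 - A^-8 + A^-12 - A^-16.
Substitute A = t^(-1/4), i.e. A^e → t^(-e/4): V(t) = -t^4 + t^3 - t^2 + 2*t - 1 + 2*t^-1 - t^-2 + t^-3 - t^-4

Answer: -t^4 + t^3 - t^2 + 2*t - 1 + 2*t^-1 - t^-2 + t^-3 - t^-4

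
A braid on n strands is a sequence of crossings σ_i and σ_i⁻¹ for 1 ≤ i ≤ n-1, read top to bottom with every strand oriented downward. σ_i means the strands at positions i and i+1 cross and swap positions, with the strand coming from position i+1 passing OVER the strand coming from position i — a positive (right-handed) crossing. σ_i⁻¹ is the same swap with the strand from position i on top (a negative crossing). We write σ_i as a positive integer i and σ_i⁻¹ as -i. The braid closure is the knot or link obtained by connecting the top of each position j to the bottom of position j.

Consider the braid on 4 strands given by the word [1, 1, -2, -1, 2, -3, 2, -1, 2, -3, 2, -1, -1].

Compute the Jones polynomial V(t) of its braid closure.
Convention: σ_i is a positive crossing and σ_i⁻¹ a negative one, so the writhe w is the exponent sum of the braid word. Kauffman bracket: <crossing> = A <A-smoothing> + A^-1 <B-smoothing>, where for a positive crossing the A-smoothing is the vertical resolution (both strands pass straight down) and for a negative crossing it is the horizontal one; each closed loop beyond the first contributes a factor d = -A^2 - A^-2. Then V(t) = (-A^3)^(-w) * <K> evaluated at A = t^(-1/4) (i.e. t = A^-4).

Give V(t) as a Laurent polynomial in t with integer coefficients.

The presented braid s1 s1 s2^-1 s1^-1 s2 s3^-1 s2 s1^-1 s2 s3^-1 s2 s1^-1 s1^-1 on 4 strands reduces by inverse Markov moves (closure unchanged at each step):
  Deconjugate: the word is γ·β·γ⁻¹ with γ = s1 (prefix) and γ⁻¹ = s1^-1 (suffix); strip both.
  Deconjugate: the word is γ·β·γ⁻¹ with γ = s1 s2^-1 (prefix) and γ⁻¹ = s2 s1^-1 (suffix); strip both.
Reduced to β = s1^-1 s2 s3^-1 s2 s1^-1 s2 s3^-1 on 4 strands, 7 crossings.
Compute on β:
Braid: s1^-1 s2 s3^-1 s2 s1^-1 s2 s3^-1 on 4 strands, 7 crossings.
Writhe w = (#positive) - (#negative) = 3 - 4 = -1.
Computing the Kauffman bracket via state sum. There are 2^7 = 128 states.
For each crossing: s=0 is the vertical smoothing, s=1 horizontal. Crossing k contributes A^(sign_k * (1 - 2*s_k)); loop factor d = -A^2 - A^-2.
Tabulate the states by total A-exponent and number of loops L (A-exp: L × count):
  A^7: L=4 ×1
  A^5: L=3 ×7
  A^3: L=2 ×19, L=4 ×2
  A^1: L=1 ×21, L=3 ×14
  A^-1: L=2 ×32, L=4 ×3
  A^-3: L=3 ×21
  A^-5: L=4 ×7
  A^-7: L=5 ×1
Each group contributes A^e * Σ count * d^(L-1):
Powers of d = -A^2 - A^-2: d^2 = A^4 + 2 + A^-4; d^3 = -A^6 - 3*A^2 - 3*A^-2 - A^-6; d^4 = A^8 + 4*A^4 + 6 + 4*A^-4 + A^-8.
  A^7 * (d^3) = -A^13 - 3*A^9 - 3*A^5 - A
  A^5 * (7*d^2) = 7*A^9 + 14*A^5 + 7*A
  A^3 * (19*d + 2*d^3) = -2*A^9 - 25*A^5 - 25*A - 2*A^-3
  A^1 * (21 + 14*d^2) = 14*A^5 + 49*A + 14*A^-3
  A^-1 * (32*d + 3*d^3) = -3*A^5 - 41*A - 41*A^-3 - 3*A^-7
  A^-3 * (21*d^2) = 21*A + 42*A^-3 + 21*A^-7
  A^-5 * (7*d^3) = -7*A - 21*A^-3 - 21*A^-7 - 7*A^-11
  A^-7 * (d^4) = A + 4*A^-3 + 6*A^-7 + 4*A^-11 + A^-15
Summing the groups: <K> = -A^13 + 2*A^9 - 3*A^5 + 4*A - 4*A^-3 + 3*A^-7 - 3*A^-11 + A^-15
Normalise by the writhe: (-A^3)^(-w) = (-A^3)^(1) = -A^3, so f(A) = -A^3 * <K> = A^16 - 2*A^12 + 3*A^8 - 4*A^4 + 4 - 3*A^-4 + 3*A^-8 - A^-12.
Substitute A = t^(-1/4), i.e. A^e → t^(-e/4): V(t) = -t^3 + 3*t^2 - 3*t + 4 - 4*t^-1 + 3*t^-2 - 2*t^-3 + t^-4

Answer: -t^3 + 3*t^2 - 3*t + 4 - 4*t^-1 + 3*t^-2 - 2*t^-3 + t^-4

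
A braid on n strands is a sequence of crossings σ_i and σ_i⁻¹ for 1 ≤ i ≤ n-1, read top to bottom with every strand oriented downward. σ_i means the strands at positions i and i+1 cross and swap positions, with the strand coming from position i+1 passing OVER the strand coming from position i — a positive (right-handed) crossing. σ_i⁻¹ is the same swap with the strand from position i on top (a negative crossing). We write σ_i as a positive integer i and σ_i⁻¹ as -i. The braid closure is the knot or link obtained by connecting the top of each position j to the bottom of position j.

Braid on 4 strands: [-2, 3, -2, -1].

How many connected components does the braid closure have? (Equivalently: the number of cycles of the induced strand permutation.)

2

Derivation:
Track the strand permutation on 4 strands, starting from identity.
  step 1: s2^-1 swaps positions 2,3 -> [1 3 2 4]
  step 2: s3 swaps positions 3,4 -> [1 3 4 2]
  step 3: s2^-1 swaps positions 2,3 -> [1 4 3 2]
  step 4: s1^-1 swaps positions 1,2 -> [4 1 3 2]
Final permutation (position -> original strand): [4 1 3 2]
Closure components = cycle count of this permutation = 2.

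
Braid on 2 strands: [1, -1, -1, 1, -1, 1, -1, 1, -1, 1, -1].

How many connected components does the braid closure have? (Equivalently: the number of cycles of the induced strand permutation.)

Track the strand permutation on 2 strands, starting from identity.
  step 1: s1 swaps positions 1,2 -> [2 1]
  step 2: s1^-1 swaps positions 1,2 -> [1 2]
  step 3: s1^-1 swaps positions 1,2 -> [2 1]
  step 4: s1 swaps positions 1,2 -> [1 2]
  step 5: s1^-1 swaps positions 1,2 -> [2 1]
  step 6: s1 swaps positions 1,2 -> [1 2]
  step 7: s1^-1 swaps positions 1,2 -> [2 1]
  step 8: s1 swaps positions 1,2 -> [1 2]
  step 9: s1^-1 swaps positions 1,2 -> [2 1]
  step 10: s1 swaps positions 1,2 -> [1 2]
  step 11: s1^-1 swaps positions 1,2 -> [2 1]
Final permutation (position -> original strand): [2 1]
Closure components = cycle count of this permutation = 1.

Answer: 1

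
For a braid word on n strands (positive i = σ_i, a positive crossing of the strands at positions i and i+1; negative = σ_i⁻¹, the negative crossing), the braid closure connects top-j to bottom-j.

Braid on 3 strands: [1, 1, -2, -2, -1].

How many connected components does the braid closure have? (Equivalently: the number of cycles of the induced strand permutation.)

2

Derivation:
Track the strand permutation on 3 strands, starting from identity.
  step 1: s1 swaps positions 1,2 -> [2 1 3]
  step 2: s1 swaps positions 1,2 -> [1 2 3]
  step 3: s2^-1 swaps positions 2,3 -> [1 3 2]
  step 4: s2^-1 swaps positions 2,3 -> [1 2 3]
  step 5: s1^-1 swaps positions 1,2 -> [2 1 3]
Final permutation (position -> original strand): [2 1 3]
Closure components = cycle count of this permutation = 2.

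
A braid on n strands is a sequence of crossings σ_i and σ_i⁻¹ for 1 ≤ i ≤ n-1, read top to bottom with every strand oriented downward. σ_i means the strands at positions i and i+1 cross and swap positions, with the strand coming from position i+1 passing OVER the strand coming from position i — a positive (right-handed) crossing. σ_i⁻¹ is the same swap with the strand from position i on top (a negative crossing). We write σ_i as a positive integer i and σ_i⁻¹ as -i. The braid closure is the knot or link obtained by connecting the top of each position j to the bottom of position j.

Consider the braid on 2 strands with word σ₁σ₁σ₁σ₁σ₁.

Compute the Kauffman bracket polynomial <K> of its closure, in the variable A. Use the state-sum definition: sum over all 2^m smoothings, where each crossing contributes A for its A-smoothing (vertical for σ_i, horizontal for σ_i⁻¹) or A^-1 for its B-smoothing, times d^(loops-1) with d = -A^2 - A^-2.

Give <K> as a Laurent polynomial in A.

-A^7 - A^-1 + A^-5 - A^-9 + A^-13

Derivation:
Braid: s1 s1 s1 s1 s1 on 2 strands, 5 crossings.
Writhe w = (#positive) - (#negative) = 5 - 0 = 5.
Computing the Kauffman bracket via state sum. There are 2^5 = 32 states.
For each crossing: s=0 is the vertical smoothing, s=1 horizontal. Crossing k contributes A^(sign_k * (1 - 2*s_k)); loop factor d = -A^2 - A^-2.
  state 00000: A-exp=+5, loops=2, term = A^5 * d^1
  state 00001: A-exp=+3, loops=1, term = A^3 * d^0
  state 00010: A-exp=+3, loops=1, term = A^3 * d^0
  state 00011: A-exp=+1, loops=2, term = A^1 * d^1
  state 00100: A-exp=+3, loops=1, term = A^3 * d^0
  state 00101: A-exp=+1, loops=2, term = A^1 * d^1
  state 00110: A-exp=+1, loops=2, term = A^1 * d^1
  state 00111: A-exp=-1, loops=3, term = A^-1 * d^2
  state 01000: A-exp=+3, loops=1, term = A^3 * d^0
  state 01001: A-exp=+1, loops=2, term = A^1 * d^1
  state 01010: A-exp=+1, loops=2, term = A^1 * d^1
  state 01011: A-exp=-1, loops=3, term = A^-1 * d^2
  state 01100: A-exp=+1, loops=2, term = A^1 * d^1
  state 01101: A-exp=-1, loops=3, term = A^-1 * d^2
  state 01110: A-exp=-1, loops=3, term = A^-1 * d^2
  state 01111: A-exp=-3, loops=4, term = A^-3 * d^3
  state 10000: A-exp=+3, loops=1, term = A^3 * d^0
  state 10001: A-exp=+1, loops=2, term = A^1 * d^1
  state 10010: A-exp=+1, loops=2, term = A^1 * d^1
  state 10011: A-exp=-1, loops=3, term = A^-1 * d^2
  state 10100: A-exp=+1, loops=2, term = A^1 * d^1
  state 10101: A-exp=-1, loops=3, term = A^-1 * d^2
  state 10110: A-exp=-1, loops=3, term = A^-1 * d^2
  state 10111: A-exp=-3, loops=4, term = A^-3 * d^3
  state 11000: A-exp=+1, loops=2, term = A^1 * d^1
  state 11001: A-exp=-1, loops=3, term = A^-1 * d^2
  state 11010: A-exp=-1, loops=3, term = A^-1 * d^2
  state 11011: A-exp=-3, loops=4, term = A^-3 * d^3
  state 11100: A-exp=-1, loops=3, term = A^-1 * d^2
  state 11101: A-exp=-3, loops=4, term = A^-3 * d^3
  state 11110: A-exp=-3, loops=4, term = A^-3 * d^3
  state 11111: A-exp=-5, loops=5, term = A^-5 * d^4
Collect the terms by A-exponent (count of states per loop number):
Powers of d = -A^2 - A^-2: d^2 = A^4 + 2 + A^-4; d^3 = -A^6 - 3*A^2 - 3*A^-2 - A^-6; d^4 = A^8 + 4*A^4 + 6 + 4*A^-4 + A^-8.
  A^5 * (d) = -A^7 - A^3
  A^3 * (5) = 5*A^3
  A^1 * (10*d) = -10*A^3 - 10*A^-1
  A^-1 * (10*d^2) = 10*A^3 + 20*A^-1 + 10*A^-5
  A^-3 * (5*d^3) = -5*A^3 - 15*A^-1 - 15*A^-5 - 5*A^-9
  A^-5 * (d^4) = A^3 + 4*A^-1 + 6*A^-5 + 4*A^-9 + A^-13
Summing the groups: <K> = -A^7 - A^-1 + A^-5 - A^-9 + A^-13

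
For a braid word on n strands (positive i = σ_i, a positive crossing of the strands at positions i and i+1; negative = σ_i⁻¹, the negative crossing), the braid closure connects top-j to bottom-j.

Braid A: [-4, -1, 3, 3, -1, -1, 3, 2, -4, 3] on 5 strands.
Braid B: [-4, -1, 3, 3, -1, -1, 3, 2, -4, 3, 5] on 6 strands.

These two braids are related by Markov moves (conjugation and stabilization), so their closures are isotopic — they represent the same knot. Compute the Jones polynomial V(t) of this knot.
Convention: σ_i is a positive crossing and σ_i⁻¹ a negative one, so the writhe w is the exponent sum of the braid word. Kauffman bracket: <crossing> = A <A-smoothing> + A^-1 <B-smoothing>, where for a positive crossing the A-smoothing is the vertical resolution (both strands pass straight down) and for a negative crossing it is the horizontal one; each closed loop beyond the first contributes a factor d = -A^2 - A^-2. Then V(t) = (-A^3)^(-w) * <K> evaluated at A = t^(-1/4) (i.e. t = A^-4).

t^4 - 2*t^3 + 3*t^2 - 5*t + 6 - 5*t^-1 + 5*t^-2 - 3*t^-3 + 2*t^-4 - t^-5

Derivation:
Markov-equivalent braids have isotopic closures, hence identical knot invariants. Strip the Markov moves from each word to reach a common short braid β, then compute V(t) once on β.
Braid A: s4^-1 s1^-1 s3 s3 s1^-1 s1^-1 s3 s2 s4^-1 s3 on 5 strands has no conjugating prefix/suffix or stabilization to strip; take β = s4^-1 s1^-1 s3 s3 s1^-1 s1^-1 s3 s2 s4^-1 s3.
Braid B: s4^-1 s1^-1 s3 s3 s1^-1 s1^-1 s3 s2 s4^-1 s3 s5 on 6 strands reduces by inverse Markov moves (closure unchanged at each step):
  Destabilize: the word has the form β·s5 where s5 occurs only as the final letter (β ∈ B_5); drop it and the last strand → 5 strands.
Reduced to β = s4^-1 s1^-1 s3 s3 s1^-1 s1^-1 s3 s2 s4^-1 s3 on 5 strands, 10 crossings.
Both give the same β = s4^-1 s1^-1 s3 s3 s1^-1 s1^-1 s3 s2 s4^-1 s3 on 5 strands, so one state sum suffices:
Braid: s4^-1 s1^-1 s3 s3 s1^-1 s1^-1 s3 s2 s4^-1 s3 on 5 strands, 10 crossings.
Writhe w = (#positive) - (#negative) = 5 - 5 = 0.
Enumerate smoothing states for the bracket polynomial. There are 2^10 = 1024 states.
Each crossing splits two ways (0=vertical, 1=horizontal). The state's weight is A^(#A-smoothings - #B-smoothings) * d^(loops - 1).
Tabulate the states by total A-exponent and number of loops L (A-exp: L × count):
  A^10: L=6 ×1
  A^8: L=5 ×10
  A^6: L=4 ×41, L=6 ×4
  A^4: L=3 ×83, L=5 ×36, L=7 ×1
  A^2: L=2 ×84, L=4 ×107, L=6 ×19
  A^0: L=1 ×33, L=3 ×143, L=5 ×70, L=7 ×6
  A^-2: L=2 ×68, L=4 ×116, L=6 ×25, L=8 ×1
  A^-4: L=3 ×64, L=5 ×52, L=7 ×4
  A^-6: L=4 ×33, L=6 ×12
  A^-8: L=5 ×9, L=7 ×1
  A^-10: L=6 ×1
Each group contributes A^e * Σ count * d^(L-1):
Powers of d = -A^2 - A^-2: d^2 = A^4 + 2 + A^-4; d^3 = -A^6 - 3*A^2 - 3*A^-2 - A^-6; d^4 = A^8 + 4*A^4 + 6 + 4*A^-4 + A^-8; d^5 = -A^10 - 5*A^6 - 10*A^2 - 10*A^-2 - 5*A^-6 - A^-10; d^6 = A^12 + 6*A^8 + 15*A^4 + 20 + 15*A^-4 + 6*A^-8 + A^-12; d^7 = -A^14 - 7*A^10 - 21*A^6 - 35*A^2 - 35*A^-2 - 21*A^-6 - 7*A^-10 - A^-14.
  A^10 * (d^5) = -A^20 - 5*A^16 - 10*A^12 - 10*A^8 - 5*A^4 - 1
  A^8 * (10*d^4) = 10*A^16 + 40*A^12 + 60*A^8 + 40*A^4 + 10
  A^6 * (41*d^3 + 4*d^5) = -4*A^16 - 61*A^12 - 163*A^8 - 163*A^4 - 61 - 4*A^-4
  A^4 * (83*d^2 + 36*d^4 + d^6) = A^16 + 42*A^12 + 242*A^8 + 402*A^4 + 242 + 42*A^-4 + A^-8
  A^2 * (84*d + 107*d^3 + 19*d^5) = -19*A^12 - 202*A^8 - 595*A^4 - 595 - 202*A^-4 - 19*A^-8
  A^0 * (33 + 143*d^2 + 70*d^4 + 6*d^6) = 6*A^12 + 106*A^8 + 513*A^4 + 859 + 513*A^-4 + 106*A^-8 + 6*A^-12
  A^-2 * (68*d + 116*d^3 + 25*d^5 + d^7) = -A^12 - 32*A^8 - 262*A^4 - 701 - 701*A^-4 - 262*A^-8 - 32*A^-12 - A^-16
  A^-4 * (64*d^2 + 52*d^4 + 4*d^6) = 4*A^8 + 76*A^4 + 332 + 520*A^-4 + 332*A^-8 + 76*A^-12 + 4*A^-16
  A^-6 * (33*d^3 + 12*d^5) = -12*A^4 - 93 - 219*A^-4 - 219*A^-8 - 93*A^-12 - 12*A^-16
  A^-8 * (9*d^4 + d^6) = A^4 + 15 + 51*A^-4 + 74*A^-8 + 51*A^-12 + 15*A^-16 + A^-20
  A^-10 * (d^5) = -1 - 5*A^-4 - 10*A^-8 - 10*A^-12 - 5*A^-16 - A^-20
Summing the groups: <K> = -A^20 + 2*A^16 - 3*A^12 + 5*A^8 - 5*A^4 + 6 - 5*A^-4 + 3*A^-8 - 2*A^-12 + A^-16
Normalise by the writhe: (-A^3)^(-w) = (-A^3)^(0) = 1, so f(A) = 1 * <K> = -A^20 + 2*A^16 - 3*A^12 + 5*A^8 - 5*A^4 + 6 - 5*A^-4 + 3*A^-8 - 2*A^-12 + A^-16.
Substitute A = t^(-1/4), i.e. A^e → t^(-e/4): V(t) = t^4 - 2*t^3 + 3*t^2 - 5*t + 6 - 5*t^-1 + 5*t^-2 - 3*t^-3 + 2*t^-4 - t^-5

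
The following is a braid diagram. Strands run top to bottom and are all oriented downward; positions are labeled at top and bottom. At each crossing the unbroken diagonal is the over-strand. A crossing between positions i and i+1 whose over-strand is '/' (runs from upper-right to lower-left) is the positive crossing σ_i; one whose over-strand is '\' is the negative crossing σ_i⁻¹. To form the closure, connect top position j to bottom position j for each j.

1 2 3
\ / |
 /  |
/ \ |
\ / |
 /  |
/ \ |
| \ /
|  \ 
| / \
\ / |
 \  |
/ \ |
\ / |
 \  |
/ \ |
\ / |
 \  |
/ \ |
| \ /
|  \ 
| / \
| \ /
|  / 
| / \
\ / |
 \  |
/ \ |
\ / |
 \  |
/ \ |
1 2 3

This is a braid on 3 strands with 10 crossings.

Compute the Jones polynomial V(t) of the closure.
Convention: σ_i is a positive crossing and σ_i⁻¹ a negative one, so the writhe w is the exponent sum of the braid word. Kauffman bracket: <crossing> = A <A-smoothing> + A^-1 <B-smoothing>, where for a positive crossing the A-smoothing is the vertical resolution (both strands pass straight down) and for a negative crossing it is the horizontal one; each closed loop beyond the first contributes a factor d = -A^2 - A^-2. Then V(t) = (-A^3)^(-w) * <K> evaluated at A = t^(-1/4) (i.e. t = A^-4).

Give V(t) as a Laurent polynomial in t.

Reading the diagram top to bottom ('/'-over between positions i,i+1 = s_i, '\'-over = s_i^-1): braid word = s1 s1 s2^-1 s1^-1 s1^-1 s1^-1 s2^-1 s2 s1^-1 s1^-1.
The presented braid s1 s1 s2^-1 s1^-1 s1^-1 s1^-1 s2^-1 s2 s1^-1 s1^-1 on 3 strands reduces by inverse Markov moves (closure unchanged at each step):
  Deconjugate: the word is γ·β·γ⁻¹ with γ = s1 s1 (prefix) and γ⁻¹ = s1^-1 s1^-1 (suffix); strip both.
  Deconjugate: the word is γ·β·γ⁻¹ with γ = s2^-1 (prefix) and γ⁻¹ = s2 (suffix); strip both.
  Destabilize: the word has the form β·s2^-1 where s2^-1 occurs only as the final letter (β ∈ B_2); drop it and the last strand → 2 strands.
Reduced to β = s1^-1 s1^-1 s1^-1 on 2 strands, 3 crossings.
Compute on β:
Braid: s1^-1 s1^-1 s1^-1 on 2 strands, 3 crossings.
Writhe w = (#positive) - (#negative) = 0 - 3 = -3.
Enumerate smoothing states for the bracket polynomial. There are 2^3 = 8 states.
For each crossing: s=0 is the vertical smoothing, s=1 horizontal. Crossing k contributes A^(sign_k * (1 - 2*s_k)); loop factor d = -A^2 - A^-2.
  state 000: A-exp=-3, loops=2, term = A^-3 * d^1
  state 001: A-exp=-1, loops=1, term = A^-1 * d^0
  state 010: A-exp=-1, loops=1, term = A^-1 * d^0
  state 011: A-exp=+1, loops=2, term = A^1 * d^1
  state 100: A-exp=-1, loops=1, term = A^-1 * d^0
  state 101: A-exp=+1, loops=2, term = A^1 * d^1
  state 110: A-exp=+1, loops=2, term = A^1 * d^1
  state 111: A-exp=+3, loops=3, term = A^3 * d^2
Collect the terms by A-exponent (count of states per loop number):
Powers of d = -A^2 - A^-2: d^2 = A^4 + 2 + A^-4.
  A^3 * (d^2) = A^7 + 2*A^3 + A^-1
  A^1 * (3*d) = -3*A^3 - 3*A^-1
  A^-1 * (3) = 3*A^-1
  A^-3 * (d) = -A^-1 - A^-5
Summing the groups: <K> = A^7 - A^3 - A^-5
Normalise by the writhe: (-A^3)^(-w) = (-A^3)^(3) = -A^9, so f(A) = -A^9 * <K> = -A^16 + A^12 + A^4.
Substitute A = t^(-1/4), i.e. A^e → t^(-e/4): V(t) = t^-1 + t^-3 - t^-4

Answer: t^-1 + t^-3 - t^-4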